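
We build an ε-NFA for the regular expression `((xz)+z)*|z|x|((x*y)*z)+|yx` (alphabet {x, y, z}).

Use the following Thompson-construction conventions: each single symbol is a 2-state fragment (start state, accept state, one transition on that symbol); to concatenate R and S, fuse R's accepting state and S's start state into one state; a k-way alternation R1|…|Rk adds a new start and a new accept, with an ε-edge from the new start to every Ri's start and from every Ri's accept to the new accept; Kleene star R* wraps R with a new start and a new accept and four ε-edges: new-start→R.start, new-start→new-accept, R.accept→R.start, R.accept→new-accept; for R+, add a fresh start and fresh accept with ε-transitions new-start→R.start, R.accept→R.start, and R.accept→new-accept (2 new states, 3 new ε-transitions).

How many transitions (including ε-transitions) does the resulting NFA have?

38

Per subexpression:
Each of the 10 symbol leaves contributes 1 transition (1 symbol, 0 ε).
  xz = 2 transitions (2 symbol, 0 ε)
  (xz)+ = 5 transitions (2 symbol, 3 ε)
  (xz)+z = 6 transitions (3 symbol, 3 ε)
  ((xz)+z)* = 10 transitions (3 symbol, 7 ε)
  x* = 5 transitions (1 symbol, 4 ε)
  x*y = 6 transitions (2 symbol, 4 ε)
  (x*y)* = 10 transitions (2 symbol, 8 ε)
  (x*y)*z = 11 transitions (3 symbol, 8 ε)
  ((x*y)*z)+ = 14 transitions (3 symbol, 11 ε)
  yx = 2 transitions (2 symbol, 0 ε)
  ((xz)+z)*|z|x|((x*y)*z)+|yx = 38 transitions (10 symbol, 28 ε)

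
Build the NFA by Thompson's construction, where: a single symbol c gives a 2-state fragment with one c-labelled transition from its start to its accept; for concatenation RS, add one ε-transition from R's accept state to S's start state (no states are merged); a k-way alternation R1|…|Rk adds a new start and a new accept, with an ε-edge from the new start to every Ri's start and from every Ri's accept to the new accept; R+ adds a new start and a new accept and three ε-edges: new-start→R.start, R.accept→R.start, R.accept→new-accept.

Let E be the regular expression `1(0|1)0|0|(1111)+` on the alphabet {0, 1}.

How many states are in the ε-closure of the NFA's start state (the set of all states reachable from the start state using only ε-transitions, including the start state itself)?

Let C(F) = |ε-closure(F.start)| within fragment F, and note whether F accepts ε. Symbol fragments have C = 1 and do not accept ε. Then:
  0|1 : |closure| = 1 + 1 + 1 = 3 (the new accept is not ε-reachable since no branch accepts ε)
  1(0|1)0 : same as the first factor's closure: |closure| = 1
  1111 : same as the first factor's closure: |closure| = 1
  (1111)+ : |closure| = 1 + 1 = 2 (the body doesn't accept ε, so the new accept is not reached)
  1(0|1)0|0|(1111)+ : |closure| = 1 + 1 + 1 + 2 = 5 (the new accept is not ε-reachable since no branch accepts ε)

5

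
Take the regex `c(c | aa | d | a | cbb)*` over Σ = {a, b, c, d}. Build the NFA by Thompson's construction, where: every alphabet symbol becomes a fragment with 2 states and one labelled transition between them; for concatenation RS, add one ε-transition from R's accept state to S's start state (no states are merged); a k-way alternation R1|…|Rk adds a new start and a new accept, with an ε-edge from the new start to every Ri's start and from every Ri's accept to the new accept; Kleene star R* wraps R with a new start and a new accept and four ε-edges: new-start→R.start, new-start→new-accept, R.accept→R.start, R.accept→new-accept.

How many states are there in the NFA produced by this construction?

22

Bottom-up over the parse tree:
Each of the 9 symbol leaves contributes a 2-state fragment.
  aa → 4 states
  cbb → 6 states
  c | aa | d | a | cbb → 18 states
  (c | aa | d | a | cbb)* → 20 states
  c(c | aa | d | a | cbb)* → 22 states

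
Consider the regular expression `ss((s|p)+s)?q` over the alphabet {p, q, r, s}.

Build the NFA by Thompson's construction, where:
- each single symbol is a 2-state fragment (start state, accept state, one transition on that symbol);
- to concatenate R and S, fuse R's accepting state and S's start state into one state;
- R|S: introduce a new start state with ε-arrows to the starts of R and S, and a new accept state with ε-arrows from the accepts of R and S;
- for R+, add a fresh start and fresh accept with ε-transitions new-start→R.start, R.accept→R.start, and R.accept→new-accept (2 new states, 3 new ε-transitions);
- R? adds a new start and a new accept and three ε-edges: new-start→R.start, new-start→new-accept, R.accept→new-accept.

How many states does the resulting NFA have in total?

Per subexpression:
Each of the 6 symbol leaves contributes a 2-state fragment.
  s|p — 6 states
  (s|p)+ — 8 states
  (s|p)+s — 9 states
  ((s|p)+s)? — 11 states
  ss((s|p)+s)?q — 14 states

14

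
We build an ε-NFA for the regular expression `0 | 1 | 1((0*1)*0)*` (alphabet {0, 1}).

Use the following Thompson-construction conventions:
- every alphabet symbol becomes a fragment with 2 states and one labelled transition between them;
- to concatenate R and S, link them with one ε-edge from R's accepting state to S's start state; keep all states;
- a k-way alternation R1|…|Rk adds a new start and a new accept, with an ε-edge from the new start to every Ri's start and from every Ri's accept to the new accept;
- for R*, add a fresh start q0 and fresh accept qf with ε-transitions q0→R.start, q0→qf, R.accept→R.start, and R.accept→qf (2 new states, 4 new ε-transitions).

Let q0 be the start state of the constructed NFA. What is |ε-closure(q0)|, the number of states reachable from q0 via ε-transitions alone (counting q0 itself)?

4

Compute the ε-closure size of each fragment's start state recursively; a symbol fragment's start has no outgoing ε-edge, so its closure is just itself (size 1).
  0* : new start has ε-edges to the inner start and to the new accept, so C = 2 + 1 = 3
  0*1 : the left operand accepts ε, so the closure extends into the next operand (via the concat ε-link); C = 3 + 1 = 4
  (0*1)* : new start has ε-edges to the inner start and to the new accept, so C = 2 + 4 = 6
  (0*1)*0 : C = 6 + 1 = 7 (closure spills across the concat boundary because the left factor accepts ε)
  ((0*1)*0)* : new start has ε-edges to the inner start and to the new accept, so C = 2 + 7 = 9
  1((0*1)*0)* : same as the first factor's closure: C = 1
  0 | 1 | 1((0*1)*0)* : new start ε-reaches every alternative's start; none of them accept ε, so the new accept is not reached: C = 1 + 1 + 1 + 1 = 4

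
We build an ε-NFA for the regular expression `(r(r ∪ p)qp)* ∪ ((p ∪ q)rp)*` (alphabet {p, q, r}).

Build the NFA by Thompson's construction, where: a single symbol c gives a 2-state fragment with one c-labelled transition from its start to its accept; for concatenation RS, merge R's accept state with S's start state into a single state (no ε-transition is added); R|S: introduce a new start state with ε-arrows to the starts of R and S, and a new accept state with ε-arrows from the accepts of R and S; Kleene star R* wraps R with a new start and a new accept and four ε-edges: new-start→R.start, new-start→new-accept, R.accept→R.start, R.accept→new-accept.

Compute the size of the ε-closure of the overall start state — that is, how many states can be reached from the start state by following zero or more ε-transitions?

Compute the ε-closure size of each fragment's start state recursively; a symbol fragment's start has no outgoing ε-edge, so its closure is just itself (size 1).
  r ∪ p — |closure| = 1 + 1 + 1 = 3 (the new accept is not ε-reachable since no branch accepts ε)
  r(r ∪ p)qp — |closure| equals the left operand's closure size = 1 (its accept is not ε-reachable, so the closure stops there)
  (r(r ∪ p)qp)* — |closure| = 1 (new start) + 1 (body) + 1 (new accept) = 3
  p ∪ q — |closure| = 1 + 1 + 1 = 3 (the new accept is not ε-reachable since no branch accepts ε)
  (p ∪ q)rp — same as the first factor's closure: |closure| = 3
  ((p ∪ q)rp)* — new start has ε-edges to the inner start and to the new accept, so |closure| = 2 + 3 = 5
  (r(r ∪ p)qp)* ∪ ((p ∪ q)rp)* — |closure| = 1 (new start) + (3 + 5) + 1 (new accept, since some branch ε-reaches its own accept) = 10

10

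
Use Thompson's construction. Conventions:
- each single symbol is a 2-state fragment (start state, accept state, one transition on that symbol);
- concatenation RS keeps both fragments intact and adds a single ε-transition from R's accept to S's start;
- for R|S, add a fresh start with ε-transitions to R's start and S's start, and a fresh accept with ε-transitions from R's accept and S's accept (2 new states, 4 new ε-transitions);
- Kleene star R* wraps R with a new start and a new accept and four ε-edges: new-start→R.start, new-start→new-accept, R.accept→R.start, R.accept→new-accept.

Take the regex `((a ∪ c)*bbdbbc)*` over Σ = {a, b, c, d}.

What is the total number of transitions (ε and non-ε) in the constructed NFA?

26

By structural recursion:
Each of the 8 symbol leaves contributes 1 transition (1 symbol, 0 ε).
  a ∪ c : 6 transitions (2 symbol, 4 ε)
  (a ∪ c)* : 10 transitions (2 symbol, 8 ε)
  (a ∪ c)*bbdbbc : 22 transitions (8 symbol, 14 ε)
  ((a ∪ c)*bbdbbc)* : 26 transitions (8 symbol, 18 ε)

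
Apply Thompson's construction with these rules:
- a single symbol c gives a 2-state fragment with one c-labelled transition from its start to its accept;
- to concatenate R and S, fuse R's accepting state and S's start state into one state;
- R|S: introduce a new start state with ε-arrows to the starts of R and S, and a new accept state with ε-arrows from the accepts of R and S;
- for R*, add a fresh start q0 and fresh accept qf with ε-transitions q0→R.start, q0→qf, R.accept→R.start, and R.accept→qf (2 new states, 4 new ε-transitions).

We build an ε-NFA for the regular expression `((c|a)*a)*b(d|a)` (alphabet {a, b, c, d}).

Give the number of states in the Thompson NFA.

By structural recursion:
Each of the 6 symbol leaves contributes a 2-state fragment.
  c|a = 6 states
  (c|a)* = 8 states
  (c|a)*a = 9 states
  ((c|a)*a)* = 11 states
  d|a = 6 states
  ((c|a)*a)*b(d|a) = 17 states

17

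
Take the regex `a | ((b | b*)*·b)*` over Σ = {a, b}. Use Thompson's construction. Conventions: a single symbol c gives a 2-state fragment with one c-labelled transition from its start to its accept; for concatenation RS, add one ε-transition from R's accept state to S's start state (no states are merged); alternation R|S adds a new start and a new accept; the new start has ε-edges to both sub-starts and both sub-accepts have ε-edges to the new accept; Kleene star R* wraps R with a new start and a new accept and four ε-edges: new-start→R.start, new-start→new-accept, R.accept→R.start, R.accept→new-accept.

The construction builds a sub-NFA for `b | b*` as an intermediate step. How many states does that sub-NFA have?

8

Fragment for `b | b*`:
Each of the 2 symbol leaves contributes a 2-state fragment.
  b* = 4 states
  b | b* = 8 states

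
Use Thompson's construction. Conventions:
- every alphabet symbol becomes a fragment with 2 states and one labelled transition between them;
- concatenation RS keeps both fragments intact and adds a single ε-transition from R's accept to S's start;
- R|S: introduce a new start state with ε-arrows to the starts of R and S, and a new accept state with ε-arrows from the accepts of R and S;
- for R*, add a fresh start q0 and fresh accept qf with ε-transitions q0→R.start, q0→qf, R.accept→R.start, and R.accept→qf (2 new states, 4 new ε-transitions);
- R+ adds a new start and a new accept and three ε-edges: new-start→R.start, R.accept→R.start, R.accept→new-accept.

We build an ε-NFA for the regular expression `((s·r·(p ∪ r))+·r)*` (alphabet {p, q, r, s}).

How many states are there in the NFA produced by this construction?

16

Bottom-up over the parse tree:
Each of the 5 symbol leaves contributes a 2-state fragment.
  p ∪ r : 6 states
  s·r·(p ∪ r) : 10 states
  (s·r·(p ∪ r))+ : 12 states
  (s·r·(p ∪ r))+·r : 14 states
  ((s·r·(p ∪ r))+·r)* : 16 states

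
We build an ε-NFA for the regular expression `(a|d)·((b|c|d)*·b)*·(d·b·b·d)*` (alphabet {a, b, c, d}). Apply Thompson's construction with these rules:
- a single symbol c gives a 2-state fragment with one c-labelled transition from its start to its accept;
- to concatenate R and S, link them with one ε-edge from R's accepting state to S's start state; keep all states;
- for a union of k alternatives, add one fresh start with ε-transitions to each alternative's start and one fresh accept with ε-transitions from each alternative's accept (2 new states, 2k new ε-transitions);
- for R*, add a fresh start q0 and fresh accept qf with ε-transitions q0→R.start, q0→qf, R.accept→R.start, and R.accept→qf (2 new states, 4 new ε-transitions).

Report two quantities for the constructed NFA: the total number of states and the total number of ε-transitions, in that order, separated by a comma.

Building bottom-up:
Each of the 10 symbol leaves contributes 2 states and 0 ε-transitions.
  a|d = 6 states, 4 ε-transitions
  b|c|d = 8 states, 6 ε-transitions
  (b|c|d)* = 10 states, 10 ε-transitions
  (b|c|d)*·b = 12 states, 11 ε-transitions
  ((b|c|d)*·b)* = 14 states, 15 ε-transitions
  d·b·b·d = 8 states, 3 ε-transitions
  (d·b·b·d)* = 10 states, 7 ε-transitions
  (a|d)·((b|c|d)*·b)*·(d·b·b·d)* = 30 states, 28 ε-transitions

30, 28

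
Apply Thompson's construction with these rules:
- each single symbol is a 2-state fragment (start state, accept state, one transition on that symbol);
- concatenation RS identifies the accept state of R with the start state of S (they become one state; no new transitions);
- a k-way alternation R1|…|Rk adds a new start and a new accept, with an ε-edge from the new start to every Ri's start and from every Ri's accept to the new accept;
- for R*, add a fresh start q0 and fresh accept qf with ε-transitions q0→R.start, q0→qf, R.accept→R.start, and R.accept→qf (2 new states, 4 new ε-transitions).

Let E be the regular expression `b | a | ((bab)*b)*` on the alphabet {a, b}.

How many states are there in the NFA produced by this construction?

15

Bottom-up over the parse tree:
Each of the 6 symbol leaves contributes a 2-state fragment.
  bab → 4 states
  (bab)* → 6 states
  (bab)*b → 7 states
  ((bab)*b)* → 9 states
  b | a | ((bab)*b)* → 15 states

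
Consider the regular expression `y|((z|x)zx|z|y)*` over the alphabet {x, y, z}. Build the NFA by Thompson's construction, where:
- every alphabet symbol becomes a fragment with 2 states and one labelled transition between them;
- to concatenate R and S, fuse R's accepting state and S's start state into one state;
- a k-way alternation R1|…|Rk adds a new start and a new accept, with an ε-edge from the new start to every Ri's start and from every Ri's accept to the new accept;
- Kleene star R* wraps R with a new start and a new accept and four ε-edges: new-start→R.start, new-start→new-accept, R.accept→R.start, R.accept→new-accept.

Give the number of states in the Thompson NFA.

Bottom-up over the parse tree:
Each of the 7 symbol leaves contributes a 2-state fragment.
  z|x : 6 states
  (z|x)zx : 8 states
  (z|x)zx|z|y : 14 states
  ((z|x)zx|z|y)* : 16 states
  y|((z|x)zx|z|y)* : 20 states

20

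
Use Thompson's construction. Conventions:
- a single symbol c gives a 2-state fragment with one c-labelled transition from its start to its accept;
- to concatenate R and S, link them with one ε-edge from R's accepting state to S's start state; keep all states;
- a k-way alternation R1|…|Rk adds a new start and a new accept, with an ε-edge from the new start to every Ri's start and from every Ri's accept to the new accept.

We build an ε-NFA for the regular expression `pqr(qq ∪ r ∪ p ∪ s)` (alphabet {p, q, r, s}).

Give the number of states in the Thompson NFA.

18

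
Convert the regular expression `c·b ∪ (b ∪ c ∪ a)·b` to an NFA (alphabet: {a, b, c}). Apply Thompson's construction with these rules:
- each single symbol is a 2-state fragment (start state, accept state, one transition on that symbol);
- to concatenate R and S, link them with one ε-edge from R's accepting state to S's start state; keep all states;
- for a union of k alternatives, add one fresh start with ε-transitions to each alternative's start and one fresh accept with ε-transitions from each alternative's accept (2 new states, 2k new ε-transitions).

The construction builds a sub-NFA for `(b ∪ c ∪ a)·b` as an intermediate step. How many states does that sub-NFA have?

Fragment for `(b ∪ c ∪ a)·b`:
Each of the 4 symbol leaves contributes a 2-state fragment.
  b ∪ c ∪ a — 8 states
  (b ∪ c ∪ a)·b — 10 states

10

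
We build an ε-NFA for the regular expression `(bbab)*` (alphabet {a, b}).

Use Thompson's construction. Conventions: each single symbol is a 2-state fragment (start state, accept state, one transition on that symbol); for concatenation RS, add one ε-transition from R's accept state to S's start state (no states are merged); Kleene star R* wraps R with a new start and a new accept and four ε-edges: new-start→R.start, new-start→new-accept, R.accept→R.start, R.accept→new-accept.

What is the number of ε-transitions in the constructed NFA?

7

Bottom-up over the parse tree:
Each of the 4 symbol leaves contributes 0 ε-transitions.
  bbab = 3 ε-transitions
  (bbab)* = 7 ε-transitions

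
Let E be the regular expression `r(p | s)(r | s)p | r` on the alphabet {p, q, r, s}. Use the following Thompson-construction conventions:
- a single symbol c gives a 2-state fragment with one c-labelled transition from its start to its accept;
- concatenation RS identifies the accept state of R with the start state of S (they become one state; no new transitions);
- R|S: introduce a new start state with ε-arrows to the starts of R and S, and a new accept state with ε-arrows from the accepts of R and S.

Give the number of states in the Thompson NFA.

17

Bottom-up over the parse tree:
Each of the 7 symbol leaves contributes a 2-state fragment.
  p | s → 6 states
  r | s → 6 states
  r(p | s)(r | s)p → 13 states
  r(p | s)(r | s)p | r → 17 states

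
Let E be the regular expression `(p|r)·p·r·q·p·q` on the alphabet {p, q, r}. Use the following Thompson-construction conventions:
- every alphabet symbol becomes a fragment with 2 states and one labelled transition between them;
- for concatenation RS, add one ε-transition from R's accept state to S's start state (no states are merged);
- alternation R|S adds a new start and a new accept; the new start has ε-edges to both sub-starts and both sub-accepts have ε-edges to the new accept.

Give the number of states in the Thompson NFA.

16

By structural recursion:
Each of the 7 symbol leaves contributes a 2-state fragment.
  p|r — 6 states
  (p|r)·p·r·q·p·q — 16 states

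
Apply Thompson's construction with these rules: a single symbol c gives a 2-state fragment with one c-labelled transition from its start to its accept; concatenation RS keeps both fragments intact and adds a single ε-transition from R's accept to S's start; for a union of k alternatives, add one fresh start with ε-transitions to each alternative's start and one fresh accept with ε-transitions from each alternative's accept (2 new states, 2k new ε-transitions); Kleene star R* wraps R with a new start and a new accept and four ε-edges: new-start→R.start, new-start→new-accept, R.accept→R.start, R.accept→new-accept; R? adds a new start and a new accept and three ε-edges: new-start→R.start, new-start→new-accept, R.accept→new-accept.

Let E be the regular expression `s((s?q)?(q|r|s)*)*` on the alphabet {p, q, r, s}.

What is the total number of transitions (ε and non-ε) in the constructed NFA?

Per subexpression:
Each of the 6 symbol leaves contributes 1 transition (1 symbol, 0 ε).
  s? : 4 transitions (1 symbol, 3 ε)
  s?q : 6 transitions (2 symbol, 4 ε)
  (s?q)? : 9 transitions (2 symbol, 7 ε)
  q|r|s : 9 transitions (3 symbol, 6 ε)
  (q|r|s)* : 13 transitions (3 symbol, 10 ε)
  (s?q)?(q|r|s)* : 23 transitions (5 symbol, 18 ε)
  ((s?q)?(q|r|s)*)* : 27 transitions (5 symbol, 22 ε)
  s((s?q)?(q|r|s)*)* : 29 transitions (6 symbol, 23 ε)

29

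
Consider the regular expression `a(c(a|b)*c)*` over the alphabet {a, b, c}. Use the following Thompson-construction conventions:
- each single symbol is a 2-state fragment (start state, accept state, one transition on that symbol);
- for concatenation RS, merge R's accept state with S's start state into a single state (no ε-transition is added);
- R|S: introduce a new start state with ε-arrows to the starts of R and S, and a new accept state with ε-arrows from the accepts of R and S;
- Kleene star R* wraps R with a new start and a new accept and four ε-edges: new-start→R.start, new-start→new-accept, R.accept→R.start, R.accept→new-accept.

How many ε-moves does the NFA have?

By structural recursion:
Each of the 5 symbol leaves contributes 0 ε-transitions.
  a|b — 4 ε-transitions
  (a|b)* — 8 ε-transitions
  c(a|b)*c — 8 ε-transitions
  (c(a|b)*c)* — 12 ε-transitions
  a(c(a|b)*c)* — 12 ε-transitions

12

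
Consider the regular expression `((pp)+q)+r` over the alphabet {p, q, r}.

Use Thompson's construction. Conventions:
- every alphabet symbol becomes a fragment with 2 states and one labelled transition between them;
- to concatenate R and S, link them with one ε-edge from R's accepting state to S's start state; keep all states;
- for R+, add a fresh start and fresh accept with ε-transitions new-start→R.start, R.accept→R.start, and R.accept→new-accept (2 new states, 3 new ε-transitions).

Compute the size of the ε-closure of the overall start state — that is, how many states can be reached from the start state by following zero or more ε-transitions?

3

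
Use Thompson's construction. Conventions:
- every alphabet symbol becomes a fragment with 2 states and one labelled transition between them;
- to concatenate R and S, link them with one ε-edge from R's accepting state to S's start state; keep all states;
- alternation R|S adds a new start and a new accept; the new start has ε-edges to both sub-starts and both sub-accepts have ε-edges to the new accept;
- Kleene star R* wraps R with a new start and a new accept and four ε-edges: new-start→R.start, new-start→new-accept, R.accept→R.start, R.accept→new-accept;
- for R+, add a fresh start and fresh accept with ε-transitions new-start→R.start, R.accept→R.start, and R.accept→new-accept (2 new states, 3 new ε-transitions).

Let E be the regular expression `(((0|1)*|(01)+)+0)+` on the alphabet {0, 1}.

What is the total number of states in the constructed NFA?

22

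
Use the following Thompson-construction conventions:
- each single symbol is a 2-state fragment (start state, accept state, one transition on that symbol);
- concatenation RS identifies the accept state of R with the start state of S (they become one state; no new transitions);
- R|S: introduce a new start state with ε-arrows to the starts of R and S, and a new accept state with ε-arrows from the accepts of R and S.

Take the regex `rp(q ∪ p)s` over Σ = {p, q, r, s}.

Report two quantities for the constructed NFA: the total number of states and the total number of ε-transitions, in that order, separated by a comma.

Per subexpression:
Each of the 5 symbol leaves contributes 2 states and 0 ε-transitions.
  q ∪ p = 6 states, 4 ε-transitions
  rp(q ∪ p)s = 9 states, 4 ε-transitions

9, 4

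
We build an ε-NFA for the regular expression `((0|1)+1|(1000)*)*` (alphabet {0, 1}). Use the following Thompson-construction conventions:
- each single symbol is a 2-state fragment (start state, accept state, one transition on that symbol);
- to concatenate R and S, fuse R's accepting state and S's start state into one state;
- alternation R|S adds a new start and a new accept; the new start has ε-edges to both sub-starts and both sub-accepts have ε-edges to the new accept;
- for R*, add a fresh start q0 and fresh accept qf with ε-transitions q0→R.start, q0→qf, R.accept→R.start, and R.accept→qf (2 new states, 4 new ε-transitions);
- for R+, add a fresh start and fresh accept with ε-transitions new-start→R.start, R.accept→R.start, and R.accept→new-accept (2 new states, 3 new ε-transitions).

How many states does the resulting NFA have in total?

20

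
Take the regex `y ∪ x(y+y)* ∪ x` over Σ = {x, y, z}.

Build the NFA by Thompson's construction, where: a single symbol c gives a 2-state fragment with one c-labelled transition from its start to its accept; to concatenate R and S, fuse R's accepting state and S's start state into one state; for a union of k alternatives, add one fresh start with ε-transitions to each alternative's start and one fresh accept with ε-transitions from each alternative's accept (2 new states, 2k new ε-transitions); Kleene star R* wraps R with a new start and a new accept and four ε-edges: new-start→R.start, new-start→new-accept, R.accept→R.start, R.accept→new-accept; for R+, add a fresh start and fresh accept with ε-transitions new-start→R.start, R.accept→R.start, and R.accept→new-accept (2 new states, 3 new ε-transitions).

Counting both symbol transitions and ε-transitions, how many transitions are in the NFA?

18

Bottom-up over the parse tree:
Each of the 5 symbol leaves contributes 1 transition (1 symbol, 0 ε).
  y+ = 4 transitions (1 symbol, 3 ε)
  y+y = 5 transitions (2 symbol, 3 ε)
  (y+y)* = 9 transitions (2 symbol, 7 ε)
  x(y+y)* = 10 transitions (3 symbol, 7 ε)
  y ∪ x(y+y)* ∪ x = 18 transitions (5 symbol, 13 ε)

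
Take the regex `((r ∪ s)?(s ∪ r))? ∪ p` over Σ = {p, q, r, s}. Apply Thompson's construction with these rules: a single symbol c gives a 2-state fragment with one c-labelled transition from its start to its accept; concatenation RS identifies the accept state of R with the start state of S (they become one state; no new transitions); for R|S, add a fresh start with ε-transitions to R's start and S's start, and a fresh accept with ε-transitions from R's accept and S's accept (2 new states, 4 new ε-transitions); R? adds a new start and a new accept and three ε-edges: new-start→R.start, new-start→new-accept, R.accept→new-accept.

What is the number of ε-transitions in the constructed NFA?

18

Bottom-up over the parse tree:
Each of the 5 symbol leaves contributes 0 ε-transitions.
  r ∪ s → 4 ε-transitions
  (r ∪ s)? → 7 ε-transitions
  s ∪ r → 4 ε-transitions
  (r ∪ s)?(s ∪ r) → 11 ε-transitions
  ((r ∪ s)?(s ∪ r))? → 14 ε-transitions
  ((r ∪ s)?(s ∪ r))? ∪ p → 18 ε-transitions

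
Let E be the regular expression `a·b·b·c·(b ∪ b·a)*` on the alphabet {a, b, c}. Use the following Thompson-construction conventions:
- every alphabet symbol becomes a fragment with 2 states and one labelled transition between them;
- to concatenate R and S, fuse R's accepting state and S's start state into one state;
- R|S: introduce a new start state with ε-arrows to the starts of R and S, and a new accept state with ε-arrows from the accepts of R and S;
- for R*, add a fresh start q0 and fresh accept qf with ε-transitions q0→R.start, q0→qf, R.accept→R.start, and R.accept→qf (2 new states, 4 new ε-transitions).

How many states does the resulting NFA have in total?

13

Per subexpression:
Each of the 7 symbol leaves contributes a 2-state fragment.
  b·a : 3 states
  b ∪ b·a : 7 states
  (b ∪ b·a)* : 9 states
  a·b·b·c·(b ∪ b·a)* : 13 states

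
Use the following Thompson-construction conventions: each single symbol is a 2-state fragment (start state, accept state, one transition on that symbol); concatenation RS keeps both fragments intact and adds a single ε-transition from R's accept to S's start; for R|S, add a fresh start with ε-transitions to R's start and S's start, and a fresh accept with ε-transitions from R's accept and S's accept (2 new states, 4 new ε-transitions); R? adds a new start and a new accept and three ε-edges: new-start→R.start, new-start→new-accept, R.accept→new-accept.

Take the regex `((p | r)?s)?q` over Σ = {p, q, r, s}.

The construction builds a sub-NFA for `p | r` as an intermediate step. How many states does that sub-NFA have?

Fragment for `p | r`:
Each of the 2 symbol leaves contributes a 2-state fragment.
  p | r = 6 states

6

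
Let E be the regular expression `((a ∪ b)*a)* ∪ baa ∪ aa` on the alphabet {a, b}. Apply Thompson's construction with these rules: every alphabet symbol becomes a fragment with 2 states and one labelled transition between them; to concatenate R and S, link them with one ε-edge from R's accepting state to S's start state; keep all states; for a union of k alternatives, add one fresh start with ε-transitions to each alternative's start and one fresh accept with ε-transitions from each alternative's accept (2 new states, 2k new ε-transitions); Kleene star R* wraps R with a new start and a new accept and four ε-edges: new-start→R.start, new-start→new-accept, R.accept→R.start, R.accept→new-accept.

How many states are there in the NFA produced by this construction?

24

Bottom-up over the parse tree:
Each of the 8 symbol leaves contributes a 2-state fragment.
  a ∪ b → 6 states
  (a ∪ b)* → 8 states
  (a ∪ b)*a → 10 states
  ((a ∪ b)*a)* → 12 states
  baa → 6 states
  aa → 4 states
  ((a ∪ b)*a)* ∪ baa ∪ aa → 24 states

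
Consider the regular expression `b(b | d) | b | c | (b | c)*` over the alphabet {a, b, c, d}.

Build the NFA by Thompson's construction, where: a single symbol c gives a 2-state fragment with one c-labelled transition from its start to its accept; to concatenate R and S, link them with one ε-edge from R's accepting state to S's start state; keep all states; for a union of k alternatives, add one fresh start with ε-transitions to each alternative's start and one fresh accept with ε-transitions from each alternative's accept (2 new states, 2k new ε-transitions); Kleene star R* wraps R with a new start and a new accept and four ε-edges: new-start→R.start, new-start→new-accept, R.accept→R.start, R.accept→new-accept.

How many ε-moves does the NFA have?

21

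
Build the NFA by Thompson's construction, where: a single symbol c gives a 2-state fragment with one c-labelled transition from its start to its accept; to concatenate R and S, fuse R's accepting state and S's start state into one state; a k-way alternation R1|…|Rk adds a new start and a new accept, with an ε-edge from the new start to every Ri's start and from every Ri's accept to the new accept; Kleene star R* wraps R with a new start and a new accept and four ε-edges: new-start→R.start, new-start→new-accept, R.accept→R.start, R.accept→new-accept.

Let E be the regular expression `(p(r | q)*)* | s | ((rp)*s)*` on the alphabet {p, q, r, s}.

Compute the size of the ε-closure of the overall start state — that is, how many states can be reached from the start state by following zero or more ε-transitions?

11

Let C(F) = |ε-closure(F.start)| within fragment F, and note whether F accepts ε. Symbol fragments have C = 1 and do not accept ε. Then:
  r | q : |closure| = 1 + 1 + 1 = 3 (the new accept is not ε-reachable since no branch accepts ε)
  (r | q)* : the star's fresh start ε-reaches both the body's start and the fresh accept: |closure| = 2 + 3 = 5
  p(r | q)* : same as the first factor's closure: |closure| = 1
  (p(r | q)*)* : new start has ε-edges to the inner start and to the new accept, so |closure| = 2 + 1 = 3
  rp : same as the first factor's closure: |closure| = 1
  (rp)* : new start has ε-edges to the inner start and to the new accept, so |closure| = 2 + 1 = 3
  (rp)*s : the left operand accepts ε, so the closure extends into the next operand (the shared merged state is already counted); |closure| = 3 + (1−1) = 3
  ((rp)*s)* : |closure| = 1 (new start) + 3 (body) + 1 (new accept) = 5
  (p(r | q)*)* | s | ((rp)*s)* : |closure| = 1 (new start) + (3 + 1 + 5) + 1 (new accept, since some branch ε-reaches its own accept) = 11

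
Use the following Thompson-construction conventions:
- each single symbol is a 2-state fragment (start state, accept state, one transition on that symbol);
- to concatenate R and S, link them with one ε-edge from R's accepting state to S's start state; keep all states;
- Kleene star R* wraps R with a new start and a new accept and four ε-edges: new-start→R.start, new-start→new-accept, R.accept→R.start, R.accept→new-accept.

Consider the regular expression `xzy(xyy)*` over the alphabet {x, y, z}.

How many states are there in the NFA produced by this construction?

14

Recursing over subexpressions:
Each of the 6 symbol leaves contributes a 2-state fragment.
  xyy = 6 states
  (xyy)* = 8 states
  xzy(xyy)* = 14 states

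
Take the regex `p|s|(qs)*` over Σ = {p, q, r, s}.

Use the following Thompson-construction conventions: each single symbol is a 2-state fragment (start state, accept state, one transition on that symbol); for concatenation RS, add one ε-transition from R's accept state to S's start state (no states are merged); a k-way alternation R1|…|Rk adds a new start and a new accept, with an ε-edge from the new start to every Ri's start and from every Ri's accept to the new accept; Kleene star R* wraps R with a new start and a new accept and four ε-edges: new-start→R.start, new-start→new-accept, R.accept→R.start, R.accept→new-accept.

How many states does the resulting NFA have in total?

Bottom-up over the parse tree:
Each of the 4 symbol leaves contributes a 2-state fragment.
  qs = 4 states
  (qs)* = 6 states
  p|s|(qs)* = 12 states

12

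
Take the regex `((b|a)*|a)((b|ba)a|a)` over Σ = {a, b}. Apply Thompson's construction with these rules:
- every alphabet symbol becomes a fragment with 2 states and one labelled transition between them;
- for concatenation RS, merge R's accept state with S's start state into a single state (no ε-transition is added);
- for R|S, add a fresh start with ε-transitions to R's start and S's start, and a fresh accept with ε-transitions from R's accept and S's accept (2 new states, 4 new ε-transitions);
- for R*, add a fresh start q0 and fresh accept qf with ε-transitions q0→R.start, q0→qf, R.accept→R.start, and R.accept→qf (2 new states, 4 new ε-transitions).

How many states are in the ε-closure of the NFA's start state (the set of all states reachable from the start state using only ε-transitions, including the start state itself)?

12

Let C(F) = |ε-closure(F.start)| within fragment F, and note whether F accepts ε. Symbol fragments have C = 1 and do not accept ε. Then:
  b|a : C = 1 + 1 + 1 = 3 (the new accept is not ε-reachable since no branch accepts ε)
  (b|a)* : C = 1 (new start) + 3 (body) + 1 (new accept) = 5
  (b|a)*|a : new start ε-reaches every alternative's start; at least one alternative accepts ε, so the union's new accept is reached too: C = 1 + 5 + 1 + 1 = 8
  ba : same as the first factor's closure: C = 1
  b|ba : new start ε-reaches every alternative's start; none of them accept ε, so the new accept is not reached: C = 1 + 1 + 1 = 3
  (b|ba)a : same as the first factor's closure: C = 3
  (b|ba)a|a : new start ε-reaches every alternative's start; none of them accept ε, so the new accept is not reached: C = 1 + 3 + 1 = 5
  ((b|a)*|a)((b|ba)a|a) : the left operand accepts ε, so the closure extends into the next operand (the shared merged state is already counted); C = 8 + (5−1) = 12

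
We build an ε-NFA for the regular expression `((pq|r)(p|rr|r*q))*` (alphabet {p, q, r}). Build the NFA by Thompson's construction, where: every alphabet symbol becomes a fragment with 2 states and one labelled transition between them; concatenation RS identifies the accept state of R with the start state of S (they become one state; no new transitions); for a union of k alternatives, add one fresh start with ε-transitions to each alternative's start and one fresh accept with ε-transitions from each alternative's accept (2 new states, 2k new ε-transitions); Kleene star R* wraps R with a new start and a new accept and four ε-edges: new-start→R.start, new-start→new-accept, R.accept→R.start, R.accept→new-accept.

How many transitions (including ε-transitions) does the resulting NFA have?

By structural recursion:
Each of the 8 symbol leaves contributes 1 transition (1 symbol, 0 ε).
  pq = 2 transitions (2 symbol, 0 ε)
  pq|r = 7 transitions (3 symbol, 4 ε)
  rr = 2 transitions (2 symbol, 0 ε)
  r* = 5 transitions (1 symbol, 4 ε)
  r*q = 6 transitions (2 symbol, 4 ε)
  p|rr|r*q = 15 transitions (5 symbol, 10 ε)
  (pq|r)(p|rr|r*q) = 22 transitions (8 symbol, 14 ε)
  ((pq|r)(p|rr|r*q))* = 26 transitions (8 symbol, 18 ε)

26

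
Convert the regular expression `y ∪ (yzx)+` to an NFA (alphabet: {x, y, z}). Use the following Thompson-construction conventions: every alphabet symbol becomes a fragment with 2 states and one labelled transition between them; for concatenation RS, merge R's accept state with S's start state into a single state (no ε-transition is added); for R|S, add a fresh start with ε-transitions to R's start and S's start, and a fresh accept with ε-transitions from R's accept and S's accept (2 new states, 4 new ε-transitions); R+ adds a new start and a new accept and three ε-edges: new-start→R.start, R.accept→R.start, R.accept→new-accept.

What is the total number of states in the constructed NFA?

10

By structural recursion:
Each of the 4 symbol leaves contributes a 2-state fragment.
  yzx : 4 states
  (yzx)+ : 6 states
  y ∪ (yzx)+ : 10 states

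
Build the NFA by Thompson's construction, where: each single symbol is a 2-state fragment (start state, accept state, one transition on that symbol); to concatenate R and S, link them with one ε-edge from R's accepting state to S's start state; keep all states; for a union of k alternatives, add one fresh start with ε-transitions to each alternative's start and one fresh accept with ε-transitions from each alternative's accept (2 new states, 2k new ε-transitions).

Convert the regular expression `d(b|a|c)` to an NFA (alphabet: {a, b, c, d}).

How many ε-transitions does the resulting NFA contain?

7

Building bottom-up:
Each of the 4 symbol leaves contributes 0 ε-transitions.
  b|a|c — 6 ε-transitions
  d(b|a|c) — 7 ε-transitions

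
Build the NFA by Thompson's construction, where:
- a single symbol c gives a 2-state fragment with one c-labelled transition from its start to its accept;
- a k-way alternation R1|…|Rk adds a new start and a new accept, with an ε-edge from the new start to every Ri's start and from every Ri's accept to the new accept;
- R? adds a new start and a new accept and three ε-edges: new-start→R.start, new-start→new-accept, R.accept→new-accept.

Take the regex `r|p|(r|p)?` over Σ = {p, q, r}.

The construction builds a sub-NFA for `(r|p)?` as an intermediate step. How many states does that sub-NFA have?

8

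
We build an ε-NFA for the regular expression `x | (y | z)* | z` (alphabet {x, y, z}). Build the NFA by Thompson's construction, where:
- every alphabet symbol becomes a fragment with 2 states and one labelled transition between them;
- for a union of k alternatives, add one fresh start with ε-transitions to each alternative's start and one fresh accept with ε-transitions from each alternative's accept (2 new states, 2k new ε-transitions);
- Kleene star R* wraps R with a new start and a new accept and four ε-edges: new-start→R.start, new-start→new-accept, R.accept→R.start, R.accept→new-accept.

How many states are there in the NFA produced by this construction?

14

By structural recursion:
Each of the 4 symbol leaves contributes a 2-state fragment.
  y | z = 6 states
  (y | z)* = 8 states
  x | (y | z)* | z = 14 states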